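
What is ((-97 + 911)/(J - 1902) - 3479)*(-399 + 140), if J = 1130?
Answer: 347914959/386 ≈ 9.0133e+5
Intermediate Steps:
((-97 + 911)/(J - 1902) - 3479)*(-399 + 140) = ((-97 + 911)/(1130 - 1902) - 3479)*(-399 + 140) = (814/(-772) - 3479)*(-259) = (814*(-1/772) - 3479)*(-259) = (-407/386 - 3479)*(-259) = -1343301/386*(-259) = 347914959/386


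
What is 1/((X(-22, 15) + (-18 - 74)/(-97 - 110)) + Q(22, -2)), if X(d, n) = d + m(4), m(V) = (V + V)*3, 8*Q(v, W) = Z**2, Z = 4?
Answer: 9/40 ≈ 0.22500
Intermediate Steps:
Q(v, W) = 2 (Q(v, W) = (1/8)*4**2 = (1/8)*16 = 2)
m(V) = 6*V (m(V) = (2*V)*3 = 6*V)
X(d, n) = 24 + d (X(d, n) = d + 6*4 = d + 24 = 24 + d)
1/((X(-22, 15) + (-18 - 74)/(-97 - 110)) + Q(22, -2)) = 1/(((24 - 22) + (-18 - 74)/(-97 - 110)) + 2) = 1/((2 - 92/(-207)) + 2) = 1/((2 - 92*(-1/207)) + 2) = 1/((2 + 4/9) + 2) = 1/(22/9 + 2) = 1/(40/9) = 9/40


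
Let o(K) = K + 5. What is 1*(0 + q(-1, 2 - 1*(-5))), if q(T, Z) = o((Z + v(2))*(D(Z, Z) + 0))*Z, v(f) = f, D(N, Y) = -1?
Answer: -28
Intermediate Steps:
o(K) = 5 + K
q(T, Z) = Z*(3 - Z) (q(T, Z) = (5 + (Z + 2)*(-1 + 0))*Z = (5 + (2 + Z)*(-1))*Z = (5 + (-2 - Z))*Z = (3 - Z)*Z = Z*(3 - Z))
1*(0 + q(-1, 2 - 1*(-5))) = 1*(0 + (2 - 1*(-5))*(3 - (2 - 1*(-5)))) = 1*(0 + (2 + 5)*(3 - (2 + 5))) = 1*(0 + 7*(3 - 1*7)) = 1*(0 + 7*(3 - 7)) = 1*(0 + 7*(-4)) = 1*(0 - 28) = 1*(-28) = -28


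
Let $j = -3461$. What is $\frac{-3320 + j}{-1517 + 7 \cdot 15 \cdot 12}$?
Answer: $\frac{6781}{257} \approx 26.385$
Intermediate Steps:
$\frac{-3320 + j}{-1517 + 7 \cdot 15 \cdot 12} = \frac{-3320 - 3461}{-1517 + 7 \cdot 15 \cdot 12} = - \frac{6781}{-1517 + 105 \cdot 12} = - \frac{6781}{-1517 + 1260} = - \frac{6781}{-257} = \left(-6781\right) \left(- \frac{1}{257}\right) = \frac{6781}{257}$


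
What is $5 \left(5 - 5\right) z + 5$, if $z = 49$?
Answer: $5$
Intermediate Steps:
$5 \left(5 - 5\right) z + 5 = 5 \left(5 - 5\right) 49 + 5 = 5 \cdot 0 \cdot 49 + 5 = 0 \cdot 49 + 5 = 0 + 5 = 5$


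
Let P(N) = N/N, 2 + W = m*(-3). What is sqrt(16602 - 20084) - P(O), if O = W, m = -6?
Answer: -1 + I*sqrt(3482) ≈ -1.0 + 59.008*I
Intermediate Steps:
W = 16 (W = -2 - 6*(-3) = -2 + 18 = 16)
O = 16
P(N) = 1
sqrt(16602 - 20084) - P(O) = sqrt(16602 - 20084) - 1*1 = sqrt(-3482) - 1 = I*sqrt(3482) - 1 = -1 + I*sqrt(3482)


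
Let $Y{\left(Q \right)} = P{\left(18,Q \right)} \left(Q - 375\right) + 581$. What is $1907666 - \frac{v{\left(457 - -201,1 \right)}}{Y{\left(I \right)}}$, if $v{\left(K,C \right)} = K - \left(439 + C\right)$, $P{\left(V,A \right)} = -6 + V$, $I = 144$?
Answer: $\frac{4179696424}{2191} \approx 1.9077 \cdot 10^{6}$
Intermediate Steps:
$Y{\left(Q \right)} = -3919 + 12 Q$ ($Y{\left(Q \right)} = \left(-6 + 18\right) \left(Q - 375\right) + 581 = 12 \left(-375 + Q\right) + 581 = \left(-4500 + 12 Q\right) + 581 = -3919 + 12 Q$)
$v{\left(K,C \right)} = -439 + K - C$
$1907666 - \frac{v{\left(457 - -201,1 \right)}}{Y{\left(I \right)}} = 1907666 - \frac{-439 + \left(457 - -201\right) - 1}{-3919 + 12 \cdot 144} = 1907666 - \frac{-439 + \left(457 + 201\right) - 1}{-3919 + 1728} = 1907666 - \frac{-439 + 658 - 1}{-2191} = 1907666 - 218 \left(- \frac{1}{2191}\right) = 1907666 - - \frac{218}{2191} = 1907666 + \frac{218}{2191} = \frac{4179696424}{2191}$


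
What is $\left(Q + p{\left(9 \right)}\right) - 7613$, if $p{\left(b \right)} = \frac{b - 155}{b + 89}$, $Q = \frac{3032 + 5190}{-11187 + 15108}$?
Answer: $- \frac{1462561432}{192129} \approx -7612.4$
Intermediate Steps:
$Q = \frac{8222}{3921} \approx 2.0969$
$p{\left(b \right)} = \frac{-155 + b}{89 + b}$
$\left(Q + p{\left(9 \right)}\right) - 7613 = \left(\frac{8222}{3921} + \frac{-155 + 9}{89 + 9}\right) - 7613 = \left(\frac{8222}{3921} + \frac{1}{98} \left(-146\right)\right) - 7613 = \left(\frac{8222}{3921} - \frac{73}{49}\right) - 7613 = \frac{116645}{192129} - 7613 = - \frac{1462561432}{192129}$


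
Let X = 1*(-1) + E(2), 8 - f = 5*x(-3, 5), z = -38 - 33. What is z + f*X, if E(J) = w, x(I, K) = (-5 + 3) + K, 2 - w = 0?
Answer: -78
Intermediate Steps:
w = 2 (w = 2 - 1*0 = 2 + 0 = 2)
x(I, K) = -2 + K
E(J) = 2
z = -71
f = -7 (f = 8 - 5*(-2 + 5) = 8 - 5*3 = 8 - 1*15 = 8 - 15 = -7)
X = 1 (X = 1*(-1) + 2 = -1 + 2 = 1)
z + f*X = -71 - 7*1 = -71 - 7 = -78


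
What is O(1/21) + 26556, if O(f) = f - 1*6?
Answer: 557551/21 ≈ 26550.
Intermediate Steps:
O(f) = -6 + f (O(f) = f - 6 = -6 + f)
O(1/21) + 26556 = (-6 + 1/21) + 26556 = -125/21 + 26556 = 557551/21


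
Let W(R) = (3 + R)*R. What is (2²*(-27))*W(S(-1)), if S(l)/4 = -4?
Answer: -22464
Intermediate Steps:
S(l) = -16 (S(l) = 4*(-4) = -16)
W(R) = R*(3 + R)
(2²*(-27))*W(S(-1)) = (2²*(-27))*(-16*(3 - 16)) = (4*(-27))*(-16*(-13)) = -108*208 = -22464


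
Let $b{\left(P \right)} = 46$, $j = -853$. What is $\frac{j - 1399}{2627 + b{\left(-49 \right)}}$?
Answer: $- \frac{2252}{2673} \approx -0.8425$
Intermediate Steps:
$\frac{j - 1399}{2627 + b{\left(-49 \right)}} = \frac{-853 - 1399}{2627 + 46} = - \frac{2252}{2673}$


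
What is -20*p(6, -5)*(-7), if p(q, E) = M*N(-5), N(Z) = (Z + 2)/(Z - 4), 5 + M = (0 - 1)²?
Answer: -560/3 ≈ -186.67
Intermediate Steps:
M = -4 (M = -5 + (0 - 1)² = -5 + (-1)² = -5 + 1 = -4)
N(Z) = (2 + Z)/(-4 + Z)
p(q, E) = -4/3 (p(q, E) = -4*(2 - 5)/(-4 - 5) = -4*(-3)/(-9) = -(-4)*(-3)/9 = -4*⅓ = -4/3)
-20*p(6, -5)*(-7) = -20*(-4/3)*(-7) = (80/3)*(-7) = -560/3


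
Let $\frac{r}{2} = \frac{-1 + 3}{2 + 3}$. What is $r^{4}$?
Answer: $\frac{256}{625} \approx 0.4096$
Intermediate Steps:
$r = \frac{4}{5}$ ($r = 2 \frac{-1 + 3}{2 + 3} = 2 \cdot \frac{2}{5} = \frac{4}{5} \approx 0.8$)
$r^{4} = \left(\frac{4}{5}\right)^{4} = \frac{256}{625}$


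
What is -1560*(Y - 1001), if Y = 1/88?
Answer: 17176965/11 ≈ 1.5615e+6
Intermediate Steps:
Y = 1/88 ≈ 0.011364
-1560*(Y - 1001) = -1560*(1/88 - 1001) = -1560*(-88087/88) = 17176965/11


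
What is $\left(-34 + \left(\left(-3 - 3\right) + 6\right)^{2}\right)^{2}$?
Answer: $1156$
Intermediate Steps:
$\left(-34 + \left(\left(-3 - 3\right) + 6\right)^{2}\right)^{2} = \left(-34 + \left(-6 + 6\right)^{2}\right)^{2} = \left(-34 + 0^{2}\right)^{2} = \left(-34 + 0\right)^{2} = \left(-34\right)^{2} = 1156$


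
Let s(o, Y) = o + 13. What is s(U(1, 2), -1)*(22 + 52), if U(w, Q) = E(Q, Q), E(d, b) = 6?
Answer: 1406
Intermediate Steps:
U(w, Q) = 6
s(o, Y) = 13 + o
s(U(1, 2), -1)*(22 + 52) = (13 + 6)*(22 + 52) = 19*74 = 1406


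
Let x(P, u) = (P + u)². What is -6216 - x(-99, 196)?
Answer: -15625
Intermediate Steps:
-6216 - x(-99, 196) = -6216 - (-99 + 196)² = -6216 - 1*97² = -6216 - 1*9409 = -6216 - 9409 = -15625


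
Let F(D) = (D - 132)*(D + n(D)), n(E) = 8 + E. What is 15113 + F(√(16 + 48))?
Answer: 12137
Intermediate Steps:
F(D) = (-132 + D)*(8 + 2*D) (F(D) = (D - 132)*(D + (8 + D)) = (-132 + D)*(8 + 2*D))
15113 + F(√(16 + 48)) = 15113 + (-1056 - 256*√(16 + 48) + 2*(√(16 + 48))²) = 15113 + (-1056 - 256*√64 + 2*(√64)²) = 15113 + (-1056 - 256*8 + 2*8²) = 15113 + (-1056 - 2048 + 2*64) = 15113 + (-1056 - 2048 + 128) = 15113 - 2976 = 12137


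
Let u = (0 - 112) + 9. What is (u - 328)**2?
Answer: 185761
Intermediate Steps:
u = -103 (u = -112 + 9 = -103)
(u - 328)**2 = (-103 - 328)**2 = (-431)**2 = 185761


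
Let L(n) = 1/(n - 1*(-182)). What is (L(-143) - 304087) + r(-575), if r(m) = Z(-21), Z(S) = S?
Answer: -11860211/39 ≈ -3.0411e+5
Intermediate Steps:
L(n) = 1/(182 + n) (L(n) = 1/(n + 182) = 1/(182 + n))
r(m) = -21
(L(-143) - 304087) + r(-575) = (1/(182 - 143) - 304087) - 21 = (1/39 - 304087) - 21 = -11859392/39 - 21 = -11860211/39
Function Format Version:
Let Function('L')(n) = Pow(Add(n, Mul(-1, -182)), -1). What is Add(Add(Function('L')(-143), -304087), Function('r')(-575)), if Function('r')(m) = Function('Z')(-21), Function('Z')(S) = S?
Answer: Rational(-11860211, 39) ≈ -3.0411e+5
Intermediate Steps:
Function('L')(n) = Pow(Add(182, n), -1) (Function('L')(n) = Pow(Add(n, 182), -1) = Pow(Add(182, n), -1))
Function('r')(m) = -21
Add(Add(Function('L')(-143), -304087), Function('r')(-575)) = Add(Add(Pow(Add(182, -143), -1), -304087), -21) = Add(Add(Pow(39, -1), -304087), -21) = Add(Add(Rational(1, 39), -304087), -21) = Add(Rational(-11859392, 39), -21) = Rational(-11860211, 39)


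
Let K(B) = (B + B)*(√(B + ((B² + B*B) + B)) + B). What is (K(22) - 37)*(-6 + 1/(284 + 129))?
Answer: -329441/59 - 217976*√253/413 ≈ -13979.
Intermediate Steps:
K(B) = 2*B*(B + √(2*B + 2*B²)) (K(B) = (2*B)*(√(B + ((B² + B²) + B)) + B) = (2*B)*(√(B + (2*B² + B)) + B) = (2*B)*(√(B + (B + 2*B²)) + B) = (2*B)*(√(2*B + 2*B²) + B) = (2*B)*(B + √(2*B + 2*B²)) = 2*B*(B + √(2*B + 2*B²)))
(K(22) - 37)*(-6 + 1/(284 + 129)) = (2*22*(22 + √2*√(22*(1 + 22))) - 37)*(-6 + 1/(284 + 129)) = (2*22*(22 + √2*√(22*23)) - 37)*(-6 + 1/413) = (2*22*(22 + √2*√506) - 37)*(-6 + 1/413) = (2*22*(22 + 2*√253) - 37)*(-2477/413) = ((968 + 88*√253) - 37)*(-2477/413) = (931 + 88*√253)*(-2477/413) = -329441/59 - 217976*√253/413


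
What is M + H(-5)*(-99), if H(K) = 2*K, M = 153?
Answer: 1143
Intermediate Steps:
M + H(-5)*(-99) = 153 + (2*(-5))*(-99) = 153 - 10*(-99) = 153 + 990 = 1143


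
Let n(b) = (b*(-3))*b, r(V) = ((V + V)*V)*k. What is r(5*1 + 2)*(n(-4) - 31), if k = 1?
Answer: -7742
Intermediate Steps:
r(V) = 2*V² (r(V) = ((V + V)*V)*1 = ((2*V)*V)*1 = (2*V²)*1 = 2*V²)
n(b) = -3*b² (n(b) = (-3*b)*b = -3*b²)
r(5*1 + 2)*(n(-4) - 31) = (2*(5*1 + 2)²)*(-3*(-4)² - 31) = (2*(5 + 2)²)*(-3*16 - 31) = (2*7²)*(-48 - 31) = (2*49)*(-79) = 98*(-79) = -7742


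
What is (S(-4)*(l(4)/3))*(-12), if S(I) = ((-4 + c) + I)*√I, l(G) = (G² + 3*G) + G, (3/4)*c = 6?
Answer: 0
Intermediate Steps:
c = 8 (c = (4/3)*6 = 8)
l(G) = G² + 4*G
S(I) = √I*(4 + I) (S(I) = ((-4 + 8) + I)*√I = (4 + I)*√I = √I*(4 + I))
(S(-4)*(l(4)/3))*(-12) = ((√(-4)*(4 - 4))*((4*(4 + 4))/3))*(-12) = (((2*I)*0)*((4*8)*(⅓)))*(-12) = (0*(32*(⅓)))*(-12) = (0*(32/3))*(-12) = 0*(-12) = 0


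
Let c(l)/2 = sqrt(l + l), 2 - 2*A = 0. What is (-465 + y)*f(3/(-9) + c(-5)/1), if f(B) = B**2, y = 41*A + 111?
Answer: 112367/9 + 1252*I*sqrt(10)/3 ≈ 12485.0 + 1319.7*I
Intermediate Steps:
A = 1 (A = 1 - 1/2*0 = 1 + 0 = 1)
c(l) = 2*sqrt(2)*sqrt(l) (c(l) = 2*sqrt(l + l) = 2*sqrt(2*l) = 2*(sqrt(2)*sqrt(l)) = 2*sqrt(2)*sqrt(l))
y = 152 (y = 41*1 + 111 = 41 + 111 = 152)
(-465 + y)*f(3/(-9) + c(-5)/1) = (-465 + 152)*(3/(-9) + (2*sqrt(2)*sqrt(-5))/1)**2 = -313*(3*(-1/9) + (2*sqrt(2)*(I*sqrt(5)))*1)**2 = -313*(-1/3 + (2*I*sqrt(10))*1)**2 = -313*(-1/3 + 2*I*sqrt(10))**2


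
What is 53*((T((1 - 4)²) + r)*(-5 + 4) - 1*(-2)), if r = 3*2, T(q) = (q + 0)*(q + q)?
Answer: -8798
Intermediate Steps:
T(q) = 2*q² (T(q) = q*(2*q) = 2*q²)
r = 6
53*((T((1 - 4)²) + r)*(-5 + 4) - 1*(-2)) = 53*((2*((1 - 4)²)² + 6)*(-5 + 4) - 1*(-2)) = 53*((2*((-3)²)² + 6)*(-1) + 2) = 53*((2*9² + 6)*(-1) + 2) = 53*((2*81 + 6)*(-1) + 2) = 53*((162 + 6)*(-1) + 2) = 53*(168*(-1) + 2) = 53*(-168 + 2) = 53*(-166) = -8798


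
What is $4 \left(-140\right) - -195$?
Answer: $-365$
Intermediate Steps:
$4 \left(-140\right) - -195 = -560 + 195 = -365$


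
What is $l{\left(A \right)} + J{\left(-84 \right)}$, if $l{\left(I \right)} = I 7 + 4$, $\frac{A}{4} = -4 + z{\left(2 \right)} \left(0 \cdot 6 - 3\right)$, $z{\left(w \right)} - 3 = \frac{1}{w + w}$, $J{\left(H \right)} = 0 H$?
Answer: $-381$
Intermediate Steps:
$J{\left(H \right)} = 0$
$z{\left(w \right)} = 3 + \frac{1}{2 w}$ ($z{\left(w \right)} = 3 + \frac{1}{w + w} = 3 + \frac{1}{2 w}$)
$A = -55$ ($A = 4 \left(-4 + \left(3 + \frac{1}{2 \cdot 2}\right) \left(0 \cdot 6 - 3\right)\right) = 4 \left(-4 + \left(3 + \frac{1}{2} \cdot \frac{1}{2}\right) \left(0 - 3\right)\right) = 4 \left(-4 + \left(3 + \frac{1}{4}\right) \left(-3\right)\right) = 4 \left(-4 + \frac{13}{4} \left(-3\right)\right) = 4 \left(-4 - \frac{39}{4}\right) = 4 \left(- \frac{55}{4}\right) = -55$)
$l{\left(I \right)} = 4 + 7 I$ ($l{\left(I \right)} = 7 I + 4 = 4 + 7 I$)
$l{\left(A \right)} + J{\left(-84 \right)} = \left(4 + 7 \left(-55\right)\right) + 0 = \left(4 - 385\right) + 0 = -381 + 0 = -381$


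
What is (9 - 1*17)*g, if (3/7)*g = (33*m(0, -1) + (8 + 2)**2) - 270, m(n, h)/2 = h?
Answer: 13216/3 ≈ 4405.3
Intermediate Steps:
m(n, h) = 2*h
g = -1652/3 (g = 7*((33*(2*(-1)) + (8 + 2)**2) - 270)/3 = 7*((33*(-2) + 10**2) - 270)/3 = 7*((-66 + 100) - 270)/3 = 7*(34 - 270)/3 = (7/3)*(-236) = -1652/3 ≈ -550.67)
(9 - 1*17)*g = (9 - 1*17)*(-1652/3) = (9 - 17)*(-1652/3) = -8*(-1652/3) = 13216/3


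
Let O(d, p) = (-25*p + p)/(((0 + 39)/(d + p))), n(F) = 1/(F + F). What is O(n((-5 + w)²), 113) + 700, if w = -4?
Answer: -7537664/1053 ≈ -7158.3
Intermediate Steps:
n(F) = 1/(2*F)
O(d, p) = -24*p*(d/39 + p/39) (O(d, p) = (-24*p)/((39/(d + p))) = (-24*p)*(d/39 + p/39) = -24*p*(d/39 + p/39))
O(n((-5 + w)²), 113) + 700 = -8/13*113*(1/(2*((-5 - 4)²)) + 113) + 700 = -8/13*113*(1/(2*((-9)²)) + 113) + 700 = -8/13*113*((½)/81 + 113) + 700 = -8/13*113*((½)*(1/81) + 113) + 700 = -8/13*113*(1/162 + 113) + 700 = -8/13*113*18307/162 + 700 = -8274764/1053 + 700 = -7537664/1053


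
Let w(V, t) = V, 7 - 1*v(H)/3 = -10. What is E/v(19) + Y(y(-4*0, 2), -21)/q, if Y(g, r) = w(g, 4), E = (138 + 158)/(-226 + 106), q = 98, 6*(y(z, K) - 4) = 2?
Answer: -311/74970 ≈ -0.0041483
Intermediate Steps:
v(H) = 51 (v(H) = 21 - 3*(-10) = 21 + 30 = 51)
y(z, K) = 13/3 (y(z, K) = 4 + (1/6)*2 = 4 + 1/3 = 13/3)
E = -37/15 (E = 296/(-120) = 296*(-1/120) = -37/15 ≈ -2.4667)
Y(g, r) = g
E/v(19) + Y(y(-4*0, 2), -21)/q = -37/15/51 + (13/3)/98 = -37/15*1/51 + (13/3)*(1/98) = -37/765 + 13/294 = -311/74970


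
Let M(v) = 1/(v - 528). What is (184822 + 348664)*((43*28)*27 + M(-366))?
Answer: 7752125344193/447 ≈ 1.7343e+10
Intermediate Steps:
M(v) = 1/(-528 + v)
(184822 + 348664)*((43*28)*27 + M(-366)) = (184822 + 348664)*((43*28)*27 + 1/(-528 - 366)) = 533486*(1204*27 + 1/(-894)) = 533486*(32508 - 1/894) = 533486*(29062151/894) = 7752125344193/447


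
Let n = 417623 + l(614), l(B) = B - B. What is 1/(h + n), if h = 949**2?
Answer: 1/1318224 ≈ 7.5860e-7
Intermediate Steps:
l(B) = 0
n = 417623 (n = 417623 + 0 = 417623)
h = 900601
1/(h + n) = 1/(900601 + 417623) = 1/1318224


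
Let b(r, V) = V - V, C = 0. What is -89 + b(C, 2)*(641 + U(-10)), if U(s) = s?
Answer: -89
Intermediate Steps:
b(r, V) = 0
-89 + b(C, 2)*(641 + U(-10)) = -89 + 0*(641 - 10) = -89 + 0*631 = -89 + 0 = -89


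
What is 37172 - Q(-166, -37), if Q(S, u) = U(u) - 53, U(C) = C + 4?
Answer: 37258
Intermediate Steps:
U(C) = 4 + C
Q(S, u) = -49 + u (Q(S, u) = (4 + u) - 53 = -49 + u)
37172 - Q(-166, -37) = 37172 - (-49 - 37) = 37172 - 1*(-86) = 37172 + 86 = 37258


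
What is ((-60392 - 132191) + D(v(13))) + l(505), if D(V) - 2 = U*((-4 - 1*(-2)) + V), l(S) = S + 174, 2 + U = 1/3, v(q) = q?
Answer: -575761/3 ≈ -1.9192e+5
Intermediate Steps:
U = -5/3 (U = -2 + 1/3 = -5/3 ≈ -1.6667)
l(S) = 174 + S
D(V) = 16/3 - 5*V/3 (D(V) = 2 - 5*((-4 - 1*(-2)) + V)/3 = 2 - 5*((-4 + 2) + V)/3 = 2 - 5*(-2 + V)/3 = 2 + (10/3 - 5*V/3) = 16/3 - 5*V/3)
((-60392 - 132191) + D(v(13))) + l(505) = ((-60392 - 132191) + (16/3 - 5/3*13)) + (174 + 505) = (-192583 + (16/3 - 65/3)) + 679 = (-192583 - 49/3) + 679 = -577798/3 + 679 = -575761/3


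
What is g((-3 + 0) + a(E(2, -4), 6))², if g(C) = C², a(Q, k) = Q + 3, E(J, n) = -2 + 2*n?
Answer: 10000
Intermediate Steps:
a(Q, k) = 3 + Q
g((-3 + 0) + a(E(2, -4), 6))² = (((-3 + 0) + (3 + (-2 + 2*(-4))))²)² = ((-3 + (3 + (-2 - 8)))²)² = ((-3 + (3 - 10))²)² = ((-3 - 7)²)² = ((-10)²)² = 100² = 10000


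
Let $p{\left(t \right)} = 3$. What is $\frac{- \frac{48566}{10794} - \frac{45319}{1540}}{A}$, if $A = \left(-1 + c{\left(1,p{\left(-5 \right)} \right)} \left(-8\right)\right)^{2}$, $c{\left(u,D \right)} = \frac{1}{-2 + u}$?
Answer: $- \frac{40283209}{58179660} \approx -0.69239$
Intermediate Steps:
$A = 49$ ($A = \left(-1 + \frac{1}{-2 + 1} \left(-8\right)\right)^{2} = \left(-1 + \frac{1}{-1} \left(-8\right)\right)^{2} = \left(-1 - -8\right)^{2} = \left(-1 + 8\right)^{2} = 7^{2} = 49$)
$\frac{- \frac{48566}{10794} - \frac{45319}{1540}}{A} = \frac{- \frac{48566}{10794} - \frac{45319}{1540}}{49} = \left(\left(-48566\right) \frac{1}{10794} - \frac{45319}{1540}\right) \frac{1}{49} = \left(- \frac{3469}{771} - \frac{45319}{1540}\right) \frac{1}{49} = \left(- \frac{40283209}{1187340}\right) \frac{1}{49} = - \frac{40283209}{58179660}$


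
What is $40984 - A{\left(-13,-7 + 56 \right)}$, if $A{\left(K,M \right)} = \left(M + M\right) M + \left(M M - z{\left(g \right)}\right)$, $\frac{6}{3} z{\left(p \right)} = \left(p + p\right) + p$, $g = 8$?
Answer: $33793$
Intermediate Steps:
$z{\left(p \right)} = \frac{3 p}{2}$ ($z{\left(p \right)} = \frac{\left(p + p\right) + p}{2} = \frac{2 p + p}{2} = \frac{3 p}{2}$)
$A{\left(K,M \right)} = -12 + 3 M^{2}$ ($A{\left(K,M \right)} = \left(M + M\right) M + \left(M M - \frac{3}{2} \cdot 8\right) = 2 M M + \left(M^{2} - 12\right) = 2 M^{2} + \left(M^{2} - 12\right) = 2 M^{2} + \left(-12 + M^{2}\right) = -12 + 3 M^{2}$)
$40984 - A{\left(-13,-7 + 56 \right)} = 40984 - \left(-12 + 3 \left(-7 + 56\right)^{2}\right) = 40984 - \left(-12 + 3 \cdot 49^{2}\right) = 40984 - \left(-12 + 3 \cdot 2401\right) = 40984 - \left(-12 + 7203\right) = 40984 - 7191 = 33793$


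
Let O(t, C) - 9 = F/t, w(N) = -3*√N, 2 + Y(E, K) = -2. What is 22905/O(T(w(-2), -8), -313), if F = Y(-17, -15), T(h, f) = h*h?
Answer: 206145/83 ≈ 2483.7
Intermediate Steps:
Y(E, K) = -4 (Y(E, K) = -2 - 2 = -4)
T(h, f) = h²
F = -4
O(t, C) = 9 - 4/t
22905/O(T(w(-2), -8), -313) = 22905/(9 - 4/((-3*I*√2)²)) = 22905/(9 - 4/(-18)) = 22905/(9 - 4*(-1/18)) = 22905/(9 + 2/9) = 22905/(83/9) = 22905*(9/83) = 206145/83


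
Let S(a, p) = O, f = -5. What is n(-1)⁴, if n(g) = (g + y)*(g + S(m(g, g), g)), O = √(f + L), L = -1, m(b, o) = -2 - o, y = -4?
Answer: 625 + 12500*I*√6 ≈ 625.0 + 30619.0*I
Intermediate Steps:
O = I*√6 (O = √(-5 - 1) = √(-6) = I*√6 ≈ 2.4495*I)
S(a, p) = I*√6
n(g) = (-4 + g)*(g + I*√6) (n(g) = (g - 4)*(g + I*√6) = (-4 + g)*(g + I*√6))
n(-1)⁴ = ((-1)² - 4*(-1) - 4*I*√6 + I*(-1)*√6)⁴ = (1 + 4 - 4*I*√6 - I*√6)⁴ = (5 - 5*I*√6)⁴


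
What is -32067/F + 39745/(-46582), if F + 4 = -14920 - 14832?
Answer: 155546387/693046996 ≈ 0.22444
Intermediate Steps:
F = -29756 (F = -4 + (-14920 - 14832) = -4 - 29752 = -29756)
-32067/F + 39745/(-46582) = -32067/(-29756) + 39745/(-46582) = -32067*(-1/29756) + 39745*(-1/46582) = 32067/29756 - 39745/46582 = 155546387/693046996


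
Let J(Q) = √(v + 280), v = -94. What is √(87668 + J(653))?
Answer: √(87668 + √186) ≈ 296.11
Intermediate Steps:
J(Q) = √186 (J(Q) = √(-94 + 280) = √186)
√(87668 + J(653)) = √(87668 + √186)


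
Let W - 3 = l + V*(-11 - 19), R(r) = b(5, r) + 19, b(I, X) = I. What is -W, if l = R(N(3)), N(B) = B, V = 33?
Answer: 963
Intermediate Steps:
R(r) = 24 (R(r) = 5 + 19 = 24)
l = 24
W = -963 (W = 3 + (24 + 33*(-11 - 19)) = 3 + (24 + 33*(-30)) = 3 + (24 - 990) = 3 - 966 = -963)
-W = -1*(-963) = 963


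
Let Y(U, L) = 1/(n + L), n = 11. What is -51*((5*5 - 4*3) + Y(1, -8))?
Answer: -680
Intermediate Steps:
Y(U, L) = 1/(11 + L)
-51*((5*5 - 4*3) + Y(1, -8)) = -51*((5*5 - 4*3) + 1/(11 - 8)) = -51*((25 - 12) + 1/3) = -51*(13 + 1/3) = -51*40/3 = -680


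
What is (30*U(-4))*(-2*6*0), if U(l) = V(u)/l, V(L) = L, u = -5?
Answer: 0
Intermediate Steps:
U(l) = -5/l
(30*U(-4))*(-2*6*0) = (30*(-5/(-4)))*(-2*6*0) = (30*(-5*(-1/4)))*(-12*0) = (30*(5/4))*0 = (75/2)*0 = 0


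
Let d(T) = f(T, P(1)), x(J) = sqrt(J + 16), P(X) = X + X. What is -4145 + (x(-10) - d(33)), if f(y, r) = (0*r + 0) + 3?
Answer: -4148 + sqrt(6) ≈ -4145.5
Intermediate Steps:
P(X) = 2*X
x(J) = sqrt(16 + J)
f(y, r) = 3 (f(y, r) = (0 + 0) + 3 = 0 + 3 = 3)
d(T) = 3
-4145 + (x(-10) - d(33)) = -4145 + (sqrt(16 - 10) - 1*3) = -4145 + (sqrt(6) - 3) = -4145 + (-3 + sqrt(6)) = -4148 + sqrt(6)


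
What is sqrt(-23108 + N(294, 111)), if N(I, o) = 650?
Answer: I*sqrt(22458) ≈ 149.86*I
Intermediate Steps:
sqrt(-23108 + N(294, 111)) = sqrt(-23108 + 650) = sqrt(-22458) = I*sqrt(22458)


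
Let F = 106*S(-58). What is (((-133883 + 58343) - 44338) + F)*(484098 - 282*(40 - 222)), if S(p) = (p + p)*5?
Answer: -97103063076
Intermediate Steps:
S(p) = 10*p (S(p) = (2*p)*5 = 10*p)
F = -61480 (F = 106*(10*(-58)) = 106*(-580) = -61480)
(((-133883 + 58343) - 44338) + F)*(484098 - 282*(40 - 222)) = (((-133883 + 58343) - 44338) - 61480)*(484098 - 282*(40 - 222)) = ((-75540 - 44338) - 61480)*(484098 - 282*(-182)) = (-119878 - 61480)*(484098 + 51324) = -181358*535422 = -97103063076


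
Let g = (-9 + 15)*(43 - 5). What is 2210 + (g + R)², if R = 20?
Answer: 63714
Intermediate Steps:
g = 228 (g = 6*38 = 228)
2210 + (g + R)² = 2210 + (228 + 20)² = 2210 + 248² = 2210 + 61504 = 63714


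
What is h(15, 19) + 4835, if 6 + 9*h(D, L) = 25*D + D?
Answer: 14633/3 ≈ 4877.7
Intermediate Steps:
h(D, L) = -⅔ + 26*D/9 (h(D, L) = -⅔ + (25*D + D)/9 = -⅔ + (26*D)/9 = -⅔ + 26*D/9)
h(15, 19) + 4835 = (-⅔ + (26/9)*15) + 4835 = (-⅔ + 130/3) + 4835 = 128/3 + 4835 = 14633/3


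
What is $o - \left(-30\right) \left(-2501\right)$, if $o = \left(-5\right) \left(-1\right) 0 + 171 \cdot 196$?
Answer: $-41514$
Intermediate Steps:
$o = 33516$ ($o = 5 \cdot 0 + 33516 = 0 + 33516 = 33516$)
$o - \left(-30\right) \left(-2501\right) = 33516 - \left(-30\right) \left(-2501\right) = 33516 - 75030 = -41514$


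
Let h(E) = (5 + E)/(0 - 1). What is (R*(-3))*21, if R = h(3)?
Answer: 504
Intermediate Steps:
h(E) = -5 - E (h(E) = (5 + E)/(-1) = (5 + E)*(-1) = -5 - E)
R = -8 (R = -5 - 1*3 = -5 - 3 = -8)
(R*(-3))*21 = -8*(-3)*21 = 24*21 = 504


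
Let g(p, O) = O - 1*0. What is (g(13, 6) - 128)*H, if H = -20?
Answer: 2440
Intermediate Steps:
g(p, O) = O (g(p, O) = O + 0 = O)
(g(13, 6) - 128)*H = (6 - 128)*(-20) = -122*(-20) = 2440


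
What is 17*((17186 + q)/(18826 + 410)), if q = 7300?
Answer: 9911/458 ≈ 21.640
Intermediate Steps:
17*((17186 + q)/(18826 + 410)) = 17*((17186 + 7300)/(18826 + 410)) = 17*(24486/19236) = 17*(24486*(1/19236)) = 17*(583/458) = 9911/458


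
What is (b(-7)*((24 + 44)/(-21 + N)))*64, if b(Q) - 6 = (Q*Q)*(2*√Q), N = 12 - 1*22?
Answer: -26112/31 - 426496*I*√7/31 ≈ -842.32 - 36400.0*I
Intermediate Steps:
N = -10 (N = 12 - 22 = -10)
b(Q) = 6 + 2*Q^(5/2) (b(Q) = 6 + (Q*Q)*(2*√Q) = 6 + Q²*(2*√Q) = 6 + 2*Q^(5/2))
(b(-7)*((24 + 44)/(-21 + N)))*64 = ((6 + 2*(-7)^(5/2))*((24 + 44)/(-21 - 10)))*64 = ((6 + 2*(49*I*√7))*(68/(-31)))*64 = ((6 + 98*I*√7)*(68*(-1/31)))*64 = ((6 + 98*I*√7)*(-68/31))*64 = (-408/31 - 6664*I*√7/31)*64 = -26112/31 - 426496*I*√7/31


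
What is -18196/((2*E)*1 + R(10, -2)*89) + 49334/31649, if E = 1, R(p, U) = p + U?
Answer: -270330364/11298693 ≈ -23.926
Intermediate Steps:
R(p, U) = U + p
-18196/((2*E)*1 + R(10, -2)*89) + 49334/31649 = -18196/((2*1)*1 + (-2 + 10)*89) + 49334/31649 = -18196/(2*1 + 8*89) + 49334*(1/31649) = -18196/(2 + 712) + 49334/31649 = -18196/714 + 49334/31649 = -18196*1/714 + 49334/31649 = -9098/357 + 49334/31649 = -270330364/11298693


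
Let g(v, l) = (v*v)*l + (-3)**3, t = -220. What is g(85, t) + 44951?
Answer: -1544576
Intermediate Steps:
g(v, l) = -27 + l*v**2 (g(v, l) = v**2*l - 27 = l*v**2 - 27 = -27 + l*v**2)
g(85, t) + 44951 = (-27 - 220*85**2) + 44951 = (-27 - 220*7225) + 44951 = (-27 - 1589500) + 44951 = -1589527 + 44951 = -1544576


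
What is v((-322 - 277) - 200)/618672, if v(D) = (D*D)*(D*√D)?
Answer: -510082399*I*√799/618672 ≈ -23305.0*I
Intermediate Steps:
v(D) = D^(7/2) (v(D) = D²*D^(3/2) = D^(7/2))
v((-322 - 277) - 200)/618672 = ((-322 - 277) - 200)^(7/2)/618672 = (-599 - 200)^(7/2)*(1/618672) = (-799)^(7/2)*(1/618672) = -510082399*I*√799*(1/618672) = -510082399*I*√799/618672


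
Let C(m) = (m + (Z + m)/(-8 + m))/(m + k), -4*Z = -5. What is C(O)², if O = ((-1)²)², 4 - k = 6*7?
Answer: 361/1073296 ≈ 0.00033635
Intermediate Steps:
k = -38 (k = 4 - 6*7 = 4 - 1*42 = 4 - 42 = -38)
Z = 5/4 (Z = -¼*(-5) = 5/4 ≈ 1.2500)
O = 1 (O = 1² = 1)
C(m) = (m + (5/4 + m)/(-8 + m))/(-38 + m) (C(m) = (m + (5/4 + m)/(-8 + m))/(m - 38) = (m + (5/4 + m)/(-8 + m))/(-38 + m))
C(O)² = ((5/4 + 1² - 7*1)/(304 + 1² - 46*1))² = ((5/4 + 1 - 7)/(304 + 1 - 46))² = (-19/4/259)² = ((1/259)*(-19/4))² = (-19/1036)² = 361/1073296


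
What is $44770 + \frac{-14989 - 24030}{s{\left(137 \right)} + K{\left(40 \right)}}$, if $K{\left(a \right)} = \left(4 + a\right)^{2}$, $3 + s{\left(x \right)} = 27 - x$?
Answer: $\frac{81576691}{1823} \approx 44749.0$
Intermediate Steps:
$s{\left(x \right)} = 24 - x$ ($s{\left(x \right)} = -3 - \left(-27 + x\right) = 24 - x$)
$44770 + \frac{-14989 - 24030}{s{\left(137 \right)} + K{\left(40 \right)}} = 44770 + \frac{-14989 - 24030}{\left(24 - 137\right) + \left(4 + 40\right)^{2}} = 44770 - \frac{39019}{\left(24 - 137\right) + 44^{2}} = 44770 - \frac{39019}{-113 + 1936} = 44770 - \frac{39019}{1823} = \frac{81576691}{1823}$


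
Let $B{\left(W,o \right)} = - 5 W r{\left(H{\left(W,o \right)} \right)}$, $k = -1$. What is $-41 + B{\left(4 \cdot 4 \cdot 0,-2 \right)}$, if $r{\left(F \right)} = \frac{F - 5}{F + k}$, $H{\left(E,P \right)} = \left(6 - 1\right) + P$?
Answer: $-41$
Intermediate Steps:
$H{\left(E,P \right)} = 5 + P$
$r{\left(F \right)} = \frac{-5 + F}{-1 + F}$ ($r{\left(F \right)} = \frac{F - 5}{F - 1} = \frac{-5 + F}{-1 + F}$)
$B{\left(W,o \right)} = - \frac{5 W o}{4 + o}$ ($B{\left(W,o \right)} = - 5 W \frac{-5 + \left(5 + o\right)}{-1 + \left(5 + o\right)} = - 5 W \frac{o}{4 + o} = - \frac{5 W o}{4 + o}$)
$-41 + B{\left(4 \cdot 4 \cdot 0,-2 \right)} = -41 - 5 \cdot 4 \cdot 4 \cdot 0 \left(-2\right) \frac{1}{4 - 2} = -41 - 5 \cdot 16 \cdot 0 \left(-2\right) \frac{1}{2} = -41 - 0 \left(-2\right) \frac{1}{2} = -41 + 0 = -41$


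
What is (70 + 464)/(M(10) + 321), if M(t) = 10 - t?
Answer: 178/107 ≈ 1.6636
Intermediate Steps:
(70 + 464)/(M(10) + 321) = (70 + 464)/((10 - 1*10) + 321) = 534/((10 - 10) + 321) = 534/(0 + 321) = 534/321 = 534*(1/321) = 178/107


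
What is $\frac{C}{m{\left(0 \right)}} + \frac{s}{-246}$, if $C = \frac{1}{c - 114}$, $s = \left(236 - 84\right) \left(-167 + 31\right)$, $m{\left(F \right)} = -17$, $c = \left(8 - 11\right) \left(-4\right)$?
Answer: $\frac{5974249}{71094} \approx 84.033$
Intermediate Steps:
$c = 12$ ($c = \left(-3\right) \left(-4\right) = 12$)
$s = -20672$ ($s = 152 \left(-136\right) = -20672$)
$C = - \frac{1}{102}$ ($C = \frac{1}{12 - 114} = \frac{1}{-102} = - \frac{1}{102} \approx -0.0098039$)
$\frac{C}{m{\left(0 \right)}} + \frac{s}{-246} = - \frac{1}{102 \left(-17\right)} - \frac{20672}{-246} = \left(- \frac{1}{102}\right) \left(- \frac{1}{17}\right) - - \frac{10336}{123} = \frac{1}{1734} + \frac{10336}{123} = \frac{5974249}{71094}$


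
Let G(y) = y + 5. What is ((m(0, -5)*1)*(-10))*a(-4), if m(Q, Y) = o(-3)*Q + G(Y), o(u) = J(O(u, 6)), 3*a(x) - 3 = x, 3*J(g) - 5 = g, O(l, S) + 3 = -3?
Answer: 0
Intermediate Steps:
O(l, S) = -6 (O(l, S) = -3 - 3 = -6)
G(y) = 5 + y
J(g) = 5/3 + g/3
a(x) = 1 + x/3
o(u) = -⅓ (o(u) = 5/3 + (⅓)*(-6) = 5/3 - 2 = -⅓)
m(Q, Y) = 5 + Y - Q/3 (m(Q, Y) = -Q/3 + (5 + Y) = 5 + Y - Q/3)
((m(0, -5)*1)*(-10))*a(-4) = (((5 - 5 - ⅓*0)*1)*(-10))*(1 + (⅓)*(-4)) = (((5 - 5 + 0)*1)*(-10))*(1 - 4/3) = ((0*1)*(-10))*(-⅓) = (0*(-10))*(-⅓) = 0*(-⅓) = 0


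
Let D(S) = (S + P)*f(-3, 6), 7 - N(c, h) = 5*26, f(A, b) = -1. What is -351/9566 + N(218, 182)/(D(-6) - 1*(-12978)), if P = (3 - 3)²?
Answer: -955667/20700824 ≈ -0.046166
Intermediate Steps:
P = 0 (P = 0² = 0)
N(c, h) = -123 (N(c, h) = 7 - 5*26 = 7 - 1*130 = 7 - 130 = -123)
D(S) = -S (D(S) = (S + 0)*(-1) = S*(-1) = -S)
-351/9566 + N(218, 182)/(D(-6) - 1*(-12978)) = -351/9566 - 123/(-1*(-6) - 1*(-12978)) = -351*1/9566 - 123/(6 + 12978) = -351/9566 - 123/12984 = -351/9566 - 123*1/12984 = -351/9566 - 41/4328 = -955667/20700824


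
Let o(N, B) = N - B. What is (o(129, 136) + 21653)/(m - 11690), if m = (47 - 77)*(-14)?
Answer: -10823/5635 ≈ -1.9207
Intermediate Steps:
m = 420 (m = -30*(-14) = 420)
(o(129, 136) + 21653)/(m - 11690) = ((129 - 1*136) + 21653)/(420 - 11690) = ((129 - 136) + 21653)/(-11270) = (-7 + 21653)*(-1/11270) = 21646*(-1/11270) = -10823/5635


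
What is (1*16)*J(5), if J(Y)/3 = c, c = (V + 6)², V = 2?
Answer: 3072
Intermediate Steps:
c = 64 (c = (2 + 6)² = 8² = 64)
J(Y) = 192 (J(Y) = 3*64 = 192)
(1*16)*J(5) = (1*16)*192 = 16*192 = 3072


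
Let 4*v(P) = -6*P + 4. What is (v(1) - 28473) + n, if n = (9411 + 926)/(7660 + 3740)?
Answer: -324587563/11400 ≈ -28473.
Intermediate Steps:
v(P) = 1 - 3*P/2 (v(P) = (-6*P + 4)/4 = (4 - 6*P)/4 = 1 - 3*P/2)
n = 10337/11400 ≈ 0.90675
(v(1) - 28473) + n = ((1 - 3/2*1) - 28473) + 10337/11400 = ((1 - 3/2) - 28473) + 10337/11400 = (-½ - 28473) + 10337/11400 = -56947/2 + 10337/11400 = -324587563/11400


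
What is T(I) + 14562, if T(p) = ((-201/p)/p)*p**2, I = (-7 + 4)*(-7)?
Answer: 14361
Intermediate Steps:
I = 21 (I = -3*(-7) = 21)
T(p) = -201 (T(p) = (-201/p**2)*p**2 = -201)
T(I) + 14562 = -201 + 14562 = 14361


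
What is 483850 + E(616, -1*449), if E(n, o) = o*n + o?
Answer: 206817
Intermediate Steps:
E(n, o) = o + n*o (E(n, o) = n*o + o = o + n*o)
483850 + E(616, -1*449) = 483850 + (-1*449)*(1 + 616) = 483850 - 449*617 = 483850 - 277033 = 206817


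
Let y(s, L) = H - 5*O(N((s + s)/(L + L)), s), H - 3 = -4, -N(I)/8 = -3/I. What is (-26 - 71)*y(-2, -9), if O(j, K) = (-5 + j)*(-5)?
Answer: -249678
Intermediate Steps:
N(I) = 24/I (N(I) = -(-24)/I = 24/I)
O(j, K) = 25 - 5*j
H = -1 (H = 3 - 4 = -1)
y(s, L) = -126 + 600*L/s (y(s, L) = -1 - 5*(25 - 120/((s + s)/(L + L))) = -1 - 5*(25 - 120/((2*s)/((2*L)))) = -1 - 5*(25 - 120/((2*s)*(1/(2*L)))) = -1 - 5*(25 - 120/(s/L)) = -1 - 5*(25 - 120*L/s) = -1 + (-125 + 600*L/s) = -126 + 600*L/s)
(-26 - 71)*y(-2, -9) = (-26 - 71)*(-126 + 600*(-9)/(-2)) = -97*(-126 + 600*(-9)*(-1/2)) = -97*(-126 + 2700) = -97*2574 = -249678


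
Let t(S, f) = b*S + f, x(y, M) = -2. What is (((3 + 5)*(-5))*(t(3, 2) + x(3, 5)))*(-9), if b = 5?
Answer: 5400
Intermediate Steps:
t(S, f) = f + 5*S (t(S, f) = 5*S + f = f + 5*S)
(((3 + 5)*(-5))*(t(3, 2) + x(3, 5)))*(-9) = (((3 + 5)*(-5))*((2 + 5*3) - 2))*(-9) = ((8*(-5))*((2 + 15) - 2))*(-9) = -40*(17 - 2)*(-9) = -40*15*(-9) = -600*(-9) = 5400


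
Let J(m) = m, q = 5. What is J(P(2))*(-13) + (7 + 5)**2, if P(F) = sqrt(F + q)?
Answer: 144 - 13*sqrt(7) ≈ 109.61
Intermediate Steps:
P(F) = sqrt(5 + F) (P(F) = sqrt(F + 5) = sqrt(5 + F))
J(P(2))*(-13) + (7 + 5)**2 = sqrt(5 + 2)*(-13) + (7 + 5)**2 = sqrt(7)*(-13) + 12**2 = -13*sqrt(7) + 144 = 144 - 13*sqrt(7)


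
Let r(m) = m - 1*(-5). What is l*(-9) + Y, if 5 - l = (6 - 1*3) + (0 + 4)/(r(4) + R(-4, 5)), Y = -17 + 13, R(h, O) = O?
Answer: -136/7 ≈ -19.429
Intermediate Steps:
r(m) = 5 + m (r(m) = m + 5 = 5 + m)
Y = -4
l = 12/7 (l = 5 - ((6 - 1*3) + (0 + 4)/((5 + 4) + 5)) = 5 - ((6 - 3) + 4/(9 + 5)) = 5 - (3 + 4/14) = 5 - (3 + 4*(1/14)) = 5 - (3 + 2/7) = 5 - 1*23/7 = 5 - 23/7 = 12/7 ≈ 1.7143)
l*(-9) + Y = (12/7)*(-9) - 4 = -108/7 - 4 = -136/7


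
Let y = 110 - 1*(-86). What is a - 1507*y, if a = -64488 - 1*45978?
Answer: -405838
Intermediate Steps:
a = -110466 (a = -64488 - 45978 = -110466)
y = 196 (y = 110 + 86 = 196)
a - 1507*y = -110466 - 1507*196 = -110466 - 1*295372 = -110466 - 295372 = -405838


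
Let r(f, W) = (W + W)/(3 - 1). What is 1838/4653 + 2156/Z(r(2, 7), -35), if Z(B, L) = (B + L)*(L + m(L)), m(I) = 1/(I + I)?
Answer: 9861536/3801501 ≈ 2.5941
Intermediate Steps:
r(f, W) = W (r(f, W) = (2*W)/2 = (2*W)*(1/2) = W)
m(I) = 1/(2*I)
Z(B, L) = (B + L)*(L + 1/(2*L))
1838/4653 + 2156/Z(r(2, 7), -35) = 1838/4653 + 2156/(1/2 + (-35)**2 + 7*(-35) + (1/2)*7/(-35)) = 1838*(1/4653) + 2156/(1/2 + 1225 - 245 + (1/2)*7*(-1/35)) = 1838/4653 + 2156/(1/2 + 1225 - 245 - 1/10) = 1838/4653 + 2156/(4902/5) = 1838/4653 + 2156*(5/4902) = 1838/4653 + 5390/2451 = 9861536/3801501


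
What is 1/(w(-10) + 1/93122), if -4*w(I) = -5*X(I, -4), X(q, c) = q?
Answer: -46561/582012 ≈ -0.080000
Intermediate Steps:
w(I) = 5*I/4 (w(I) = -(-5)*I/4 = 5*I/4)
1/(w(-10) + 1/93122) = 1/((5/4)*(-10) + 1/93122) = 1/(-25/2 + 1/93122) = 1/(-582012/46561) = -46561/582012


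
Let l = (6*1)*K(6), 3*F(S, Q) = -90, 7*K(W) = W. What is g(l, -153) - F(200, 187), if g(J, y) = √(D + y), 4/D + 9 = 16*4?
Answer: 30 + I*√462605/55 ≈ 30.0 + 12.366*I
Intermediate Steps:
K(W) = W/7
D = 4/55 (D = 4/(-9 + 16*4) = 4/(-9 + 64) = 4/55 ≈ 0.072727)
F(S, Q) = -30 (F(S, Q) = (⅓)*(-90) = -30)
l = 36/7 (l = (6*1)*((⅐)*6) = 6*(6/7) = 36/7 ≈ 5.1429)
g(J, y) = √(4/55 + y)
g(l, -153) - F(200, 187) = √(220 + 3025*(-153))/55 - 1*(-30) = √(220 - 462825)/55 + 30 = √(-462605)/55 + 30 = (I*√462605)/55 + 30 = I*√462605/55 + 30 = 30 + I*√462605/55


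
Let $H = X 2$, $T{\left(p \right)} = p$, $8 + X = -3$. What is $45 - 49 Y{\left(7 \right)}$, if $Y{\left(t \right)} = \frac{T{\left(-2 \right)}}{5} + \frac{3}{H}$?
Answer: $\frac{7841}{110} \approx 71.282$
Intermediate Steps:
$X = -11$ ($X = -8 - 3 = -11$)
$H = -22$ ($H = \left(-11\right) 2 = -22$)
$Y{\left(t \right)} = - \frac{59}{110}$ ($Y{\left(t \right)} = - \frac{2}{5} + \frac{3}{-22} = \left(-2\right) \frac{1}{5} + 3 \left(- \frac{1}{22}\right) = - \frac{2}{5} - \frac{3}{22} = - \frac{59}{110}$)
$45 - 49 Y{\left(7 \right)} = 45 - - \frac{2891}{110} = 45 + \frac{2891}{110} = \frac{7841}{110}$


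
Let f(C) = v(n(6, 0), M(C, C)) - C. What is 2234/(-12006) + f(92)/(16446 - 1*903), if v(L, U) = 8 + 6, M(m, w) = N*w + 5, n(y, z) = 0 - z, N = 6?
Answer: -1981085/10367181 ≈ -0.19109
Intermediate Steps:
n(y, z) = -z
M(m, w) = 5 + 6*w (M(m, w) = 6*w + 5 = 5 + 6*w)
v(L, U) = 14
f(C) = 14 - C
2234/(-12006) + f(92)/(16446 - 1*903) = 2234/(-12006) + (14 - 1*92)/(16446 - 1*903) = 2234*(-1/12006) + (14 - 92)/(16446 - 903) = -1117/6003 - 78/15543 = -1117/6003 - 78*1/15543 = -1117/6003 - 26/5181 = -1981085/10367181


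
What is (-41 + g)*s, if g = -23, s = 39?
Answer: -2496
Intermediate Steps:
(-41 + g)*s = (-41 - 23)*39 = -64*39 = -2496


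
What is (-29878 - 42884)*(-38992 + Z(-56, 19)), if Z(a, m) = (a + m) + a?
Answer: 2843902770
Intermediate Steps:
Z(a, m) = m + 2*a
(-29878 - 42884)*(-38992 + Z(-56, 19)) = (-29878 - 42884)*(-38992 + (19 + 2*(-56))) = -72762*(-38992 + (19 - 112)) = -72762*(-38992 - 93) = -72762*(-39085) = 2843902770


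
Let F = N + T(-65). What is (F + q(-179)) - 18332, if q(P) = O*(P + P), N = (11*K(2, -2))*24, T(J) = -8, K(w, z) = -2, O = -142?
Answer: 31968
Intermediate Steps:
N = -528 (N = (11*(-2))*24 = -22*24 = -528)
q(P) = -284*P (q(P) = -142*(P + P) = -284*P)
F = -536 (F = -528 - 8 = -536)
(F + q(-179)) - 18332 = (-536 - 284*(-179)) - 18332 = (-536 + 50836) - 18332 = 50300 - 18332 = 31968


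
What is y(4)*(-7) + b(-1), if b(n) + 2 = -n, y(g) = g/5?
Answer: -33/5 ≈ -6.6000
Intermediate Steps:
y(g) = g/5 (y(g) = g*(⅕) = g/5)
b(n) = -2 - n
y(4)*(-7) + b(-1) = ((⅕)*4)*(-7) + (-2 - 1*(-1)) = (⅘)*(-7) + (-2 + 1) = -28/5 - 1 = -33/5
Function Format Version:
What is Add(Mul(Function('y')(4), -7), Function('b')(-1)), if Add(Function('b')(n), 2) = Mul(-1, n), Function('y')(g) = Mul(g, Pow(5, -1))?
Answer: Rational(-33, 5) ≈ -6.6000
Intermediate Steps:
Function('y')(g) = Mul(Rational(1, 5), g) (Function('y')(g) = Mul(g, Rational(1, 5)) = Mul(Rational(1, 5), g))
Function('b')(n) = Add(-2, Mul(-1, n))
Add(Mul(Function('y')(4), -7), Function('b')(-1)) = Add(Mul(Mul(Rational(1, 5), 4), -7), Add(-2, Mul(-1, -1))) = Add(Mul(Rational(4, 5), -7), Add(-2, 1)) = Add(Rational(-28, 5), -1) = Rational(-33, 5)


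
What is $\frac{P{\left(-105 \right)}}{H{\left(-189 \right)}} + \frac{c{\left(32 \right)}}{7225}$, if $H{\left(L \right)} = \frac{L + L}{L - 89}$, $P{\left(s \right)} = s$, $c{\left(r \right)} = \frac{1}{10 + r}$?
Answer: $- \frac{70299247}{910350} \approx -77.222$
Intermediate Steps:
$H{\left(L \right)} = \frac{2 L}{-89 + L}$
$\frac{P{\left(-105 \right)}}{H{\left(-189 \right)}} + \frac{c{\left(32 \right)}}{7225} = - \frac{105}{2 \left(-189\right) \frac{1}{-89 - 189}} + \frac{1}{\left(10 + 32\right) 7225} = - \frac{105}{2 \left(-189\right) \frac{1}{-278}} + \frac{1}{42} \cdot \frac{1}{7225} = - \frac{105}{2 \left(-189\right) \left(- \frac{1}{278}\right)} + \frac{1}{42} \cdot \frac{1}{7225} = - \frac{105}{\frac{189}{139}} + \frac{1}{303450} = \left(-105\right) \frac{139}{189} + \frac{1}{303450} = - \frac{695}{9} + \frac{1}{303450} = - \frac{70299247}{910350}$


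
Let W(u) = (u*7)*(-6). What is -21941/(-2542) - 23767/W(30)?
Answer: 44030687/1601460 ≈ 27.494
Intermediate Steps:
W(u) = -42*u (W(u) = (7*u)*(-6) = -42*u)
-21941/(-2542) - 23767/W(30) = -21941/(-2542) - 23767/((-42*30)) = -21941*(-1/2542) - 23767/(-1260) = 21941/2542 - 23767*(-1/1260) = 21941/2542 + 23767/1260 = 44030687/1601460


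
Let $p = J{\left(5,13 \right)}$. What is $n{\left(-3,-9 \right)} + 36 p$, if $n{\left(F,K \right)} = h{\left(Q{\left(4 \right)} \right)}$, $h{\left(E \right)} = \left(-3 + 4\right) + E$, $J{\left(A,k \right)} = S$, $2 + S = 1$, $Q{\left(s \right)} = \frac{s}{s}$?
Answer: $-34$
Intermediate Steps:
$Q{\left(s \right)} = 1$
$S = -1$ ($S = -2 + 1 = -1$)
$J{\left(A,k \right)} = -1$
$h{\left(E \right)} = 1 + E$
$p = -1$
$n{\left(F,K \right)} = 2$ ($n{\left(F,K \right)} = 1 + 1 = 2$)
$n{\left(-3,-9 \right)} + 36 p = 2 + 36 \left(-1\right) = 2 - 36 = -34$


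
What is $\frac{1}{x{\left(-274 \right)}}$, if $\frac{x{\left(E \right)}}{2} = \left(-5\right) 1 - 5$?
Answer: $- \frac{1}{20} \approx -0.05$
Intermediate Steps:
$x{\left(E \right)} = -20$ ($x{\left(E \right)} = 2 \left(\left(-5\right) 1 - 5\right) = 2 \left(-5 - 5\right) = 2 \left(-10\right) = -20$)
$\frac{1}{x{\left(-274 \right)}} = \frac{1}{-20} = - \frac{1}{20}$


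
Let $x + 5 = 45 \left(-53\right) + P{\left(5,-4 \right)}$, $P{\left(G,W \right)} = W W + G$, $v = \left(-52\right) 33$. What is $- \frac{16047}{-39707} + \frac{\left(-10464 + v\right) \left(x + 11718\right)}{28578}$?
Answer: $- \frac{753501676429}{189124441} \approx -3984.2$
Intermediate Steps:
$v = -1716$
$P{\left(G,W \right)} = G + W^{2}$ ($P{\left(G,W \right)} = W^{2} + G = G + W^{2}$)
$x = -2369$ ($x = -5 + \left(45 \left(-53\right) + \left(5 + \left(-4\right)^{2}\right)\right) = -5 + \left(-2385 + \left(5 + 16\right)\right) = -5 + \left(-2385 + 21\right) = -5 - 2364 = -2369$)
$- \frac{16047}{-39707} + \frac{\left(-10464 + v\right) \left(x + 11718\right)}{28578} = - \frac{16047}{-39707} + \frac{\left(-10464 - 1716\right) \left(-2369 + 11718\right)}{28578} = \left(-16047\right) \left(- \frac{1}{39707}\right) + \left(-12180\right) 9349 \cdot \frac{1}{28578} = \frac{16047}{39707} - \frac{18978470}{4763} = - \frac{753501676429}{189124441}$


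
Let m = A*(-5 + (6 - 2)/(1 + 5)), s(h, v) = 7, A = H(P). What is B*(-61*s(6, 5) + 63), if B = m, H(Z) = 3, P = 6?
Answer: 4732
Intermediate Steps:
A = 3
m = -13 (m = 3*(-5 + (6 - 2)/(1 + 5)) = 3*(-5 + 4/6) = 3*(-5 + 4*(⅙)) = 3*(-5 + ⅔) = 3*(-13/3) = -13)
B = -13
B*(-61*s(6, 5) + 63) = -13*(-61*7 + 63) = -13*(-427 + 63) = -13*(-364) = 4732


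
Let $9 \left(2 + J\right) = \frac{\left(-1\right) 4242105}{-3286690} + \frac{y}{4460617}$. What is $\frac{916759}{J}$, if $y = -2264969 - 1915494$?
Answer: $- \frac{3456076332475045818}{7391698726795} \approx -4.6756 \cdot 10^{5}$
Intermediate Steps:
$y = -4180463$ ($y = -2264969 - 1915494 = -4180463$)
$J = - \frac{7391698726795}{3769885359702}$ ($J = -2 + \frac{\frac{\left(-1\right) 4242105}{-3286690} - \frac{4180463}{4460617}}{9} = -2 + \frac{\left(-4242105\right) \left(- \frac{1}{3286690}\right) - \frac{597209}{637231}}{9} = -2 + \frac{\frac{848421}{657338} - \frac{597209}{637231}}{9} = -2 + \frac{1}{9} \cdot \frac{148071992609}{418876151078} = -2 + \frac{148071992609}{3769885359702} = - \frac{7391698726795}{3769885359702} \approx -1.9607$)
$\frac{916759}{J} = \frac{916759}{- \frac{7391698726795}{3769885359702}} = 916759 \left(- \frac{3769885359702}{7391698726795}\right) = - \frac{3456076332475045818}{7391698726795}$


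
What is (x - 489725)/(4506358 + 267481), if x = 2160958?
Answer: 1671233/4773839 ≈ 0.35008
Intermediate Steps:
(x - 489725)/(4506358 + 267481) = (2160958 - 489725)/(4506358 + 267481) = 1671233/4773839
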